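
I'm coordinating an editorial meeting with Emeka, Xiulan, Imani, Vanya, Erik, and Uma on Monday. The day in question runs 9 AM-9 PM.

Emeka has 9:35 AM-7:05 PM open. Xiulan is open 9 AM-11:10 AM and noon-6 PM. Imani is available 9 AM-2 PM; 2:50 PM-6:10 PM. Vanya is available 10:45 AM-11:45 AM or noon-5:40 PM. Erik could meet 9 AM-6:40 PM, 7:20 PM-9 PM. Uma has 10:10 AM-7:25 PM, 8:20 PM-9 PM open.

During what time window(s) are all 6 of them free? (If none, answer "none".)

Emeka ∩ Xiulan: 09:35-11:10, 12:00-18:00.
Emeka ∩ Xiulan ∩ Imani: 09:35-11:10, 12:00-14:00, 14:50-18:00.
Emeka ∩ Xiulan ∩ Imani ∩ Vanya: 10:45-11:10, 12:00-14:00, 14:50-17:40.
Emeka ∩ Xiulan ∩ Imani ∩ Vanya ∩ Erik: 10:45-11:10, 12:00-14:00, 14:50-17:40.
Emeka ∩ Xiulan ∩ Imani ∩ Vanya ∩ Erik ∩ Uma: 10:45-11:10, 12:00-14:00, 14:50-17:40.

10:45-11:10, 12:00-14:00, 14:50-17:40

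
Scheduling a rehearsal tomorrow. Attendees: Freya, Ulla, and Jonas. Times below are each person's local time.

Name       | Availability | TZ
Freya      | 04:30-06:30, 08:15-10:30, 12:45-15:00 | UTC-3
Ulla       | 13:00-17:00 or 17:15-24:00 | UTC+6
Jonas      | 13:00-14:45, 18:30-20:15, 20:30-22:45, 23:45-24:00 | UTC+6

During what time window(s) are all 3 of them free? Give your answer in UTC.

Freya in UTC: 07:30-09:30, 11:15-13:30, 15:45-18:00 (add 3h to convert from UTC-3).
Ulla in UTC: 07:00-11:00, 11:15-18:00 (subtract 6h to convert from UTC+6).
Jonas in UTC: 07:00-08:45, 12:30-14:15, 14:30-16:45, 17:45-18:00 (subtract 6h to convert from UTC+6).
Freya ∩ Ulla: 07:30-09:30, 11:15-13:30, 15:45-18:00.
Freya ∩ Ulla ∩ Jonas: 07:30-08:45, 12:30-13:30, 15:45-16:45, 17:45-18:00.

07:30-08:45, 12:30-13:30, 15:45-16:45, 17:45-18:00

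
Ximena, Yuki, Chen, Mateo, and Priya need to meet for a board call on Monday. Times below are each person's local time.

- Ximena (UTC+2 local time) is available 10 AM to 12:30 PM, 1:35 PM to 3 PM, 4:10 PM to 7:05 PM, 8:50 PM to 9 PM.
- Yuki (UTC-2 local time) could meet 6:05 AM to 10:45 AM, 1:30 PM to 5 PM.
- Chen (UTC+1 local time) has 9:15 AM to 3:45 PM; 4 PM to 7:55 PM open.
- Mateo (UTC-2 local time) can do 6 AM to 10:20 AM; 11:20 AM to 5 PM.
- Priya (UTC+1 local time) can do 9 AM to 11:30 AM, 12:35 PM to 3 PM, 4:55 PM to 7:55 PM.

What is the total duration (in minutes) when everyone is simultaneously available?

255

Ximena in UTC: 08:00-10:30, 11:35-13:00, 14:10-17:05, 18:50-19:00 (subtract 2h to convert from UTC+2).
Yuki in UTC: 08:05-12:45, 15:30-19:00 (add 2h to convert from UTC-2).
Chen in UTC: 08:15-14:45, 15:00-18:55 (subtract 1h to convert from UTC+1).
Mateo in UTC: 08:00-12:20, 13:20-19:00 (add 2h to convert from UTC-2).
Priya in UTC: 08:00-10:30, 11:35-14:00, 15:55-18:55 (subtract 1h to convert from UTC+1).
Ximena ∩ Yuki: 08:05-10:30, 11:35-12:45, 15:30-17:05, 18:50-19:00.
Ximena ∩ Yuki ∩ Chen: 08:15-10:30, 11:35-12:45, 15:30-17:05, 18:50-18:55.
Ximena ∩ Yuki ∩ Chen ∩ Mateo: 08:15-10:30, 11:35-12:20, 15:30-17:05, 18:50-18:55.
Ximena ∩ Yuki ∩ Chen ∩ Mateo ∩ Priya: 08:15-10:30, 11:35-12:20, 15:55-17:05, 18:50-18:55.
Those are the intersection windows.
Summing the common windows: 135 + 45 + 70 + 5 = 255 minutes.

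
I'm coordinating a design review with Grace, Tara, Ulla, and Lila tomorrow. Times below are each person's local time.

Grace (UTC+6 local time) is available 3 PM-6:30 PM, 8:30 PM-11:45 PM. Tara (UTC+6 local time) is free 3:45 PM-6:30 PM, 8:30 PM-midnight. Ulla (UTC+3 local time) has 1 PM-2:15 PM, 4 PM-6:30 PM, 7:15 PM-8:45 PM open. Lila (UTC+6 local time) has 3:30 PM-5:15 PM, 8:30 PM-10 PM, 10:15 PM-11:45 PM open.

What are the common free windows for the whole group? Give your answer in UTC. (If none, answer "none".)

Grace in UTC: 09:00-12:30, 14:30-17:45 (subtract 6h to convert from UTC+6).
Tara in UTC: 09:45-12:30, 14:30-18:00 (subtract 6h to convert from UTC+6).
Ulla in UTC: 10:00-11:15, 13:00-15:30, 16:15-17:45 (subtract 3h to convert from UTC+3).
Lila in UTC: 09:30-11:15, 14:30-16:00, 16:15-17:45 (subtract 6h to convert from UTC+6).
Grace ∩ Tara: 09:45-12:30, 14:30-17:45.
Grace ∩ Tara ∩ Ulla: 10:00-11:15, 14:30-15:30, 16:15-17:45.
Grace ∩ Tara ∩ Ulla ∩ Lila: 10:00-11:15, 14:30-15:30, 16:15-17:45.

10:00-11:15, 14:30-15:30, 16:15-17:45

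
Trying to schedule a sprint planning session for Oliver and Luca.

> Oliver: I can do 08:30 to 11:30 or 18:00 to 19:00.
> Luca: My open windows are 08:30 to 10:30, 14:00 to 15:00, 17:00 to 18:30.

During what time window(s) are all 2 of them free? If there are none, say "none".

Oliver ∩ Luca: 08:30-10:30, 18:00-18:30.
So the common availability across everyone is 08:30-10:30, 18:00-18:30.

08:30-10:30, 18:00-18:30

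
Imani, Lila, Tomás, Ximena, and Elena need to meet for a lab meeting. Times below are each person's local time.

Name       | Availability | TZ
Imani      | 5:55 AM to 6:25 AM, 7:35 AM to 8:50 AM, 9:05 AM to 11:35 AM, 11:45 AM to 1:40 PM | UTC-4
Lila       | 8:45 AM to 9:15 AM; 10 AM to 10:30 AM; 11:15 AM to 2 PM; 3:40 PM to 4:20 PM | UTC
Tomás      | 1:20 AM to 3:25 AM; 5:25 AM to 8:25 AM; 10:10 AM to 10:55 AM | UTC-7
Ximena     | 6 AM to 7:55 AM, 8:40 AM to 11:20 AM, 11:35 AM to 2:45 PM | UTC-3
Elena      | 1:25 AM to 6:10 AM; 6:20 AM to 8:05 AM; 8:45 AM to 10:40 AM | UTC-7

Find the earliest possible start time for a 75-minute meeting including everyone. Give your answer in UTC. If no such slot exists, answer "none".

none

Imani in UTC: 09:55-10:25, 11:35-12:50, 13:05-15:35, 15:45-17:40 (add 4h to convert from UTC-4).
Lila in UTC: 08:45-09:15, 10:00-10:30, 11:15-14:00, 15:40-16:20.
Tomás in UTC: 08:20-10:25, 12:25-15:25, 17:10-17:55 (add 7h to convert from UTC-7).
Ximena in UTC: 09:00-10:55, 11:40-14:20, 14:35-17:45 (add 3h to convert from UTC-3).
Elena in UTC: 08:25-13:10, 13:20-15:05, 15:45-17:40 (add 7h to convert from UTC-7).
Imani ∩ Lila: 10:00-10:25, 11:35-12:50, 13:05-14:00, 15:45-16:20.
Imani ∩ Lila ∩ Tomás: 10:00-10:25, 12:25-12:50, 13:05-14:00.
Imani ∩ Lila ∩ Tomás ∩ Ximena: 10:00-10:25, 12:25-12:50, 13:05-14:00.
Imani ∩ Lila ∩ Tomás ∩ Ximena ∩ Elena: 10:00-10:25, 12:25-12:50, 13:05-13:10, 13:20-14:00.
No common window is at least 75 minutes long.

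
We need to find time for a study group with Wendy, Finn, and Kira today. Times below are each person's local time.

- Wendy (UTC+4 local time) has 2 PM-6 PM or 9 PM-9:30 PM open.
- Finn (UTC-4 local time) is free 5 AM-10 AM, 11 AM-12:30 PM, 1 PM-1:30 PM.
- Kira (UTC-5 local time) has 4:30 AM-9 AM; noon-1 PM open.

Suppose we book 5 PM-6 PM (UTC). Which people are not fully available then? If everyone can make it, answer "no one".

Wendy in UTC: 10:00-14:00, 17:00-17:30 (subtract 4h to convert from UTC+4).
Finn in UTC: 09:00-14:00, 15:00-16:30, 17:00-17:30 (add 4h to convert from UTC-4).
Kira in UTC: 09:30-14:00, 17:00-18:00 (add 5h to convert from UTC-5).
Wendy: not fully free for 17:00-18:00. Finn: not fully free for 17:00-18:00. Kira: free for 17:00-18:00.

Finn, Wendy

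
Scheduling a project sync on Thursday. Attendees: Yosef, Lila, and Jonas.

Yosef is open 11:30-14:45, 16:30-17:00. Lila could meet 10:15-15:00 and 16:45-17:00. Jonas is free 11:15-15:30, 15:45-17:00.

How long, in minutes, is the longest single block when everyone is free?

195

Yosef ∩ Lila: 11:30-14:45, 16:45-17:00.
Yosef ∩ Lila ∩ Jonas: 11:30-14:45, 16:45-17:00.
So the common availability across everyone is 11:30-14:45, 16:45-17:00.
The longest is 11:30-14:45 at 195 minutes.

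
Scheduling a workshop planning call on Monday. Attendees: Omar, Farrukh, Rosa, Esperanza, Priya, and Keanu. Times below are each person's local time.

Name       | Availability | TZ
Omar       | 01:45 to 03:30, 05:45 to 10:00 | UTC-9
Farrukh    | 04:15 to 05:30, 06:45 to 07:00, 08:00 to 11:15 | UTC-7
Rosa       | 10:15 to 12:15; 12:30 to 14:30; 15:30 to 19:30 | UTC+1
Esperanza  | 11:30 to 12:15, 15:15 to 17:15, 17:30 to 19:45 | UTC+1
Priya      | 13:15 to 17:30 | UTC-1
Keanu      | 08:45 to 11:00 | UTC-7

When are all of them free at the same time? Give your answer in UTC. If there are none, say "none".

Omar in UTC: 10:45-12:30, 14:45-19:00 (add 9h to convert from UTC-9).
Farrukh in UTC: 11:15-12:30, 13:45-14:00, 15:00-18:15 (add 7h to convert from UTC-7).
Rosa in UTC: 09:15-11:15, 11:30-13:30, 14:30-18:30 (subtract 1h to convert from UTC+1).
Esperanza in UTC: 10:30-11:15, 14:15-16:15, 16:30-18:45 (subtract 1h to convert from UTC+1).
Priya in UTC: 14:15-18:30 (add 1h to convert from UTC-1).
Keanu in UTC: 15:45-18:00 (add 7h to convert from UTC-7).
Omar ∩ Farrukh: 11:15-12:30, 15:00-18:15.
Omar ∩ Farrukh ∩ Rosa: 11:30-12:30, 15:00-18:15.
Omar ∩ Farrukh ∩ Rosa ∩ Esperanza: 15:00-16:15, 16:30-18:15.
Omar ∩ Farrukh ∩ Rosa ∩ Esperanza ∩ Priya: 15:00-16:15, 16:30-18:15.
Omar ∩ Farrukh ∩ Rosa ∩ Esperanza ∩ Priya ∩ Keanu: 15:45-16:15, 16:30-18:00.

15:45-16:15, 16:30-18:00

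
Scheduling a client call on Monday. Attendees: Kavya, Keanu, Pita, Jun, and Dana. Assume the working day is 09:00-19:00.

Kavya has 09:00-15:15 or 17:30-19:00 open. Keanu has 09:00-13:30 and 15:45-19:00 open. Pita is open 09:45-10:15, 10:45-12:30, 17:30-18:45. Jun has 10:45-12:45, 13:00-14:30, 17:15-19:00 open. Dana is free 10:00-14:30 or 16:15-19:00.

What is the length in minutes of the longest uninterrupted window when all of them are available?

Kavya ∩ Keanu: 09:00-13:30, 17:30-19:00.
Kavya ∩ Keanu ∩ Pita: 09:45-10:15, 10:45-12:30, 17:30-18:45.
Kavya ∩ Keanu ∩ Pita ∩ Jun: 10:45-12:30, 17:30-18:45.
Kavya ∩ Keanu ∩ Pita ∩ Jun ∩ Dana: 10:45-12:30, 17:30-18:45.
The longest is 10:45-12:30 at 105 minutes.

105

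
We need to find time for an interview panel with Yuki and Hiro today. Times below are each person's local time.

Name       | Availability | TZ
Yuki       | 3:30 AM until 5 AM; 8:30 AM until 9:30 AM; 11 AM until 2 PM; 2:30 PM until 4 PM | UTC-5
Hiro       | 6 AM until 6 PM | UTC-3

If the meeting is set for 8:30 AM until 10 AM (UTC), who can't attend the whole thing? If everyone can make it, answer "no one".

Yuki in UTC: 08:30-10:00, 13:30-14:30, 16:00-19:00, 19:30-21:00 (add 5h to convert from UTC-5).
Hiro in UTC: 09:00-21:00 (add 3h to convert from UTC-3).
Yuki: free for 08:30-10:00. Hiro: not fully free for 08:30-10:00.

Hiro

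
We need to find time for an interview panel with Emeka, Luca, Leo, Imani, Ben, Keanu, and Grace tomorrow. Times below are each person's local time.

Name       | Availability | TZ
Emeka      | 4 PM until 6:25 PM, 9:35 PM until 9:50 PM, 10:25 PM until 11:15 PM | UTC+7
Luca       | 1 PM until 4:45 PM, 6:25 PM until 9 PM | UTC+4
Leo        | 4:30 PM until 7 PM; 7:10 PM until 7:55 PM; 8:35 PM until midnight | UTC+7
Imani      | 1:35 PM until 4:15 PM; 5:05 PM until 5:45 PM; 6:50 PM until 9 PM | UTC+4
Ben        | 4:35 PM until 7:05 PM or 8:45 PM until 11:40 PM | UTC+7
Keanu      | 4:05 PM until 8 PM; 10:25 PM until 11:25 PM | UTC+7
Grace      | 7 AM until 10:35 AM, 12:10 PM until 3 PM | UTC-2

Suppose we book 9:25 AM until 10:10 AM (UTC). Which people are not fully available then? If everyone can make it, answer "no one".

Emeka in UTC: 09:00-11:25, 14:35-14:50, 15:25-16:15 (subtract 7h to convert from UTC+7).
Luca in UTC: 09:00-12:45, 14:25-17:00 (subtract 4h to convert from UTC+4).
Leo in UTC: 09:30-12:00, 12:10-12:55, 13:35-17:00 (subtract 7h to convert from UTC+7).
Imani in UTC: 09:35-12:15, 13:05-13:45, 14:50-17:00 (subtract 4h to convert from UTC+4).
Ben in UTC: 09:35-12:05, 13:45-16:40 (subtract 7h to convert from UTC+7).
Keanu in UTC: 09:05-13:00, 15:25-16:25 (subtract 7h to convert from UTC+7).
Grace in UTC: 09:00-12:35, 14:10-17:00 (add 2h to convert from UTC-2).
Emeka: free for 09:25-10:10. Luca: free for 09:25-10:10. Leo: not fully free for 09:25-10:10. Imani: not fully free for 09:25-10:10. Ben: not fully free for 09:25-10:10. Keanu: free for 09:25-10:10. Grace: free for 09:25-10:10.

Ben, Imani, Leo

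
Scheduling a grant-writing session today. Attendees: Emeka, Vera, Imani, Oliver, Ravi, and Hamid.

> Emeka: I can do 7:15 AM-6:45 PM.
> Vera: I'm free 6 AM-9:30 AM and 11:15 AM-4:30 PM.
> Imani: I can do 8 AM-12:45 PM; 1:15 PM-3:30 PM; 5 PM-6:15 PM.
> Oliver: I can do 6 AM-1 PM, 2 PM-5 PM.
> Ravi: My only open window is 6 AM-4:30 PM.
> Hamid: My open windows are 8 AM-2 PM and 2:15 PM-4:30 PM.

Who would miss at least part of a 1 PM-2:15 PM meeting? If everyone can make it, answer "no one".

Hamid, Imani, Oliver

Emeka: free for 13:00-14:15. Vera: free for 13:00-14:15. Imani: not fully free for 13:00-14:15. Oliver: not fully free for 13:00-14:15. Ravi: free for 13:00-14:15. Hamid: not fully free for 13:00-14:15.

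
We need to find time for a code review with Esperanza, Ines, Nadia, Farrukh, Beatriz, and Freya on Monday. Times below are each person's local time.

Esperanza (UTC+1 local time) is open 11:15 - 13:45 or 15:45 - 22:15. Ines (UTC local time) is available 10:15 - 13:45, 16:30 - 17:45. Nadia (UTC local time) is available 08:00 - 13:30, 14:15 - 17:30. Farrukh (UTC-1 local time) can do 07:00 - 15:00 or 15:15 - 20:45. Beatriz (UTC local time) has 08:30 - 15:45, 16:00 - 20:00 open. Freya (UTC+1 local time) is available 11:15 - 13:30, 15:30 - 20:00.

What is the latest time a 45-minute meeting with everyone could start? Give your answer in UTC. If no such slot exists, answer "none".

Esperanza in UTC: 10:15-12:45, 14:45-21:15 (subtract 1h to convert from UTC+1).
Ines in UTC: 10:15-13:45, 16:30-17:45.
Nadia in UTC: 08:00-13:30, 14:15-17:30.
Farrukh in UTC: 08:00-16:00, 16:15-21:45 (add 1h to convert from UTC-1).
Beatriz in UTC: 08:30-15:45, 16:00-20:00.
Freya in UTC: 10:15-12:30, 14:30-19:00 (subtract 1h to convert from UTC+1).
Esperanza ∩ Ines: 10:15-12:45, 16:30-17:45.
Esperanza ∩ Ines ∩ Nadia: 10:15-12:45, 16:30-17:30.
Esperanza ∩ Ines ∩ Nadia ∩ Farrukh: 10:15-12:45, 16:30-17:30.
Esperanza ∩ Ines ∩ Nadia ∩ Farrukh ∩ Beatriz: 10:15-12:45, 16:30-17:30.
Esperanza ∩ Ines ∩ Nadia ∩ Farrukh ∩ Beatriz ∩ Freya: 10:15-12:30, 16:30-17:30.
Those are the intersection windows.
The last common window of at least 45 minutes is 16:30-17:30; a 45-minute meeting can start as late as 16:45 and still end by 17:30.

16:45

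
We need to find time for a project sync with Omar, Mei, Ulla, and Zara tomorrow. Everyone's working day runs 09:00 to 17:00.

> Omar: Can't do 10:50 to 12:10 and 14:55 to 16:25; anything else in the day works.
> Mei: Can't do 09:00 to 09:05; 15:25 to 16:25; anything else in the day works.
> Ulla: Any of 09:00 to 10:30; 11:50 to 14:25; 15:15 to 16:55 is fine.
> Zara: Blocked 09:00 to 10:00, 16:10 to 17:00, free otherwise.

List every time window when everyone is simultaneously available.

Omar free: 09:00-10:50, 12:10-14:55, 16:25-17:00 (invert busy blocks within the working day).
Mei free: 09:05-15:25, 16:25-17:00 (invert busy blocks within the working day).
Ulla free: 09:00-10:30, 11:50-14:25, 15:15-16:55.
Zara free: 10:00-16:10 (invert busy blocks within the working day).
Omar ∩ Mei: 09:05-10:50, 12:10-14:55, 16:25-17:00.
Omar ∩ Mei ∩ Ulla: 09:05-10:30, 12:10-14:25, 16:25-16:55.
Omar ∩ Mei ∩ Ulla ∩ Zara: 10:00-10:30, 12:10-14:25.

10:00-10:30, 12:10-14:25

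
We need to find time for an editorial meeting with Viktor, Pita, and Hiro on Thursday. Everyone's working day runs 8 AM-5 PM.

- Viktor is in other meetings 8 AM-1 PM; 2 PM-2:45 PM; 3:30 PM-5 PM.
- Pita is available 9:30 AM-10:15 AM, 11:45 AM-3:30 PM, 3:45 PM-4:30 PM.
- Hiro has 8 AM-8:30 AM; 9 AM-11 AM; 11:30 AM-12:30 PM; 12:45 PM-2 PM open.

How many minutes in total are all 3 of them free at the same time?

Viktor free: 13:00-14:00, 14:45-15:30 (invert busy blocks within the working day).
Pita free: 09:30-10:15, 11:45-15:30, 15:45-16:30.
Hiro free: 08:00-08:30, 09:00-11:00, 11:30-12:30, 12:45-14:00.
Viktor ∩ Pita: 13:00-14:00, 14:45-15:30.
Viktor ∩ Pita ∩ Hiro: 13:00-14:00.
That's a single block of 60 minutes.

60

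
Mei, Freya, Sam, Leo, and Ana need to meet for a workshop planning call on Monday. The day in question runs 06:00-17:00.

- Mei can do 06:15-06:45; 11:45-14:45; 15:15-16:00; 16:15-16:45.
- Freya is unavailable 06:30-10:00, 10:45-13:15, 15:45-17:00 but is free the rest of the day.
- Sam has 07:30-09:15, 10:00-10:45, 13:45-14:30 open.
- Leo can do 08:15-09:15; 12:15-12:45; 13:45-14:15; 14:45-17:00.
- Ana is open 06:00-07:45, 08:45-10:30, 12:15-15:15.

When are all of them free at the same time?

Mei free: 06:15-06:45, 11:45-14:45, 15:15-16:00, 16:15-16:45.
Freya free: 06:00-06:30, 10:00-10:45, 13:15-15:45 (invert busy blocks within the working day).
Sam free: 07:30-09:15, 10:00-10:45, 13:45-14:30.
Leo free: 08:15-09:15, 12:15-12:45, 13:45-14:15, 14:45-17:00.
Ana free: 06:00-07:45, 08:45-10:30, 12:15-15:15.
Mei ∩ Freya: 06:15-06:30, 13:15-14:45, 15:15-15:45.
Mei ∩ Freya ∩ Sam: 13:45-14:30.
Mei ∩ Freya ∩ Sam ∩ Leo: 13:45-14:15.
Mei ∩ Freya ∩ Sam ∩ Leo ∩ Ana: 13:45-14:15.

13:45-14:15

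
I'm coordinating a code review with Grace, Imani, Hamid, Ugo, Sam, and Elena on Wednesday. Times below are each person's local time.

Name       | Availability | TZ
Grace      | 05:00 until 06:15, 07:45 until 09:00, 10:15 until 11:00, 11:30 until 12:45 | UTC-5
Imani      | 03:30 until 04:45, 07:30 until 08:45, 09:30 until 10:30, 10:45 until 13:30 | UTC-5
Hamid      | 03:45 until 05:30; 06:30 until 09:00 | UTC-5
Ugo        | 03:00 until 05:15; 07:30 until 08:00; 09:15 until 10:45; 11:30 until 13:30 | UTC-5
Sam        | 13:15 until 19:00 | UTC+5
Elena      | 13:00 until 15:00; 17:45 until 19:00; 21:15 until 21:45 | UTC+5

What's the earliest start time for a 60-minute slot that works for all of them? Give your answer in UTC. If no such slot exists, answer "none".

none

Grace in UTC: 10:00-11:15, 12:45-14:00, 15:15-16:00, 16:30-17:45 (add 5h to convert from UTC-5).
Imani in UTC: 08:30-09:45, 12:30-13:45, 14:30-15:30, 15:45-18:30 (add 5h to convert from UTC-5).
Hamid in UTC: 08:45-10:30, 11:30-14:00 (add 5h to convert from UTC-5).
Ugo in UTC: 08:00-10:15, 12:30-13:00, 14:15-15:45, 16:30-18:30 (add 5h to convert from UTC-5).
Sam in UTC: 08:15-14:00 (subtract 5h to convert from UTC+5).
Elena in UTC: 08:00-10:00, 12:45-14:00, 16:15-16:45 (subtract 5h to convert from UTC+5).
Grace ∩ Imani: 12:45-13:45, 15:15-15:30, 15:45-16:00, 16:30-17:45.
Grace ∩ Imani ∩ Hamid: 12:45-13:45.
Grace ∩ Imani ∩ Hamid ∩ Ugo: 12:45-13:00.
Grace ∩ Imani ∩ Hamid ∩ Ugo ∩ Sam: 12:45-13:00.
Grace ∩ Imani ∩ Hamid ∩ Ugo ∩ Sam ∩ Elena: 12:45-13:00.
Those are the intersection windows.
No common window is at least 60 minutes long.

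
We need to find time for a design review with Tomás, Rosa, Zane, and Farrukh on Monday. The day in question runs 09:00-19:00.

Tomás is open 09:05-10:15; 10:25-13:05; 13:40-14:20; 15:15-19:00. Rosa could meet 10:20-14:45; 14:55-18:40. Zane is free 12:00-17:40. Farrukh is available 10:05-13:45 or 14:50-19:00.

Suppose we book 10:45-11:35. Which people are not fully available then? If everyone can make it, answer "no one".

Tomás: free for 10:45-11:35. Rosa: free for 10:45-11:35. Zane: not fully free for 10:45-11:35. Farrukh: free for 10:45-11:35.

Zane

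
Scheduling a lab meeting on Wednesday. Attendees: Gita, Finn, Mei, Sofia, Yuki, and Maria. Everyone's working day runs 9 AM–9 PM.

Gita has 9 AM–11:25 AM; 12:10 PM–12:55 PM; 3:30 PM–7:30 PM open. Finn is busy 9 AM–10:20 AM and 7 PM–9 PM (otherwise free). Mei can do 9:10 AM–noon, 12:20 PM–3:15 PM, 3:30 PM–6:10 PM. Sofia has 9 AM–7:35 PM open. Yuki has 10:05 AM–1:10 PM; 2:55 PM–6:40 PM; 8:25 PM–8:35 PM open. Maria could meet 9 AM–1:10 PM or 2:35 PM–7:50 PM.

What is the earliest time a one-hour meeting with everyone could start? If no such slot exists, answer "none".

Gita free: 09:00-11:25, 12:10-12:55, 15:30-19:30.
Finn free: 10:20-19:00 (invert busy blocks within the working day).
Mei free: 09:10-12:00, 12:20-15:15, 15:30-18:10.
Sofia free: 09:00-19:35.
Yuki free: 10:05-13:10, 14:55-18:40, 20:25-20:35.
Maria free: 09:00-13:10, 14:35-19:50.
Gita ∩ Finn: 10:20-11:25, 12:10-12:55, 15:30-19:00.
Gita ∩ Finn ∩ Mei: 10:20-11:25, 12:20-12:55, 15:30-18:10.
Gita ∩ Finn ∩ Mei ∩ Sofia: 10:20-11:25, 12:20-12:55, 15:30-18:10.
Gita ∩ Finn ∩ Mei ∩ Sofia ∩ Yuki: 10:20-11:25, 12:20-12:55, 15:30-18:10.
Gita ∩ Finn ∩ Mei ∩ Sofia ∩ Yuki ∩ Maria: 10:20-11:25, 12:20-12:55, 15:30-18:10.
Those are the intersection windows.
The first common window of at least 60 minutes is 10:20-11:25, so the earliest start is 10:20.

10:20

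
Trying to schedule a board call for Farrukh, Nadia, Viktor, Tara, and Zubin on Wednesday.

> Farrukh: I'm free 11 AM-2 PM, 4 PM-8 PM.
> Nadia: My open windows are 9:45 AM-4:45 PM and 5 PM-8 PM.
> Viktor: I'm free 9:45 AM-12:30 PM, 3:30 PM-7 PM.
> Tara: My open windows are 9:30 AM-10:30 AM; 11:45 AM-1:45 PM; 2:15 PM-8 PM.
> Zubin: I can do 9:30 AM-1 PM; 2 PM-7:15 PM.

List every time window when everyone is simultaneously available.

11:45-12:30, 16:00-16:45, 17:00-19:00

Farrukh ∩ Nadia: 11:00-14:00, 16:00-16:45, 17:00-20:00.
Farrukh ∩ Nadia ∩ Viktor: 11:00-12:30, 16:00-16:45, 17:00-19:00.
Farrukh ∩ Nadia ∩ Viktor ∩ Tara: 11:45-12:30, 16:00-16:45, 17:00-19:00.
Farrukh ∩ Nadia ∩ Viktor ∩ Tara ∩ Zubin: 11:45-12:30, 16:00-16:45, 17:00-19:00.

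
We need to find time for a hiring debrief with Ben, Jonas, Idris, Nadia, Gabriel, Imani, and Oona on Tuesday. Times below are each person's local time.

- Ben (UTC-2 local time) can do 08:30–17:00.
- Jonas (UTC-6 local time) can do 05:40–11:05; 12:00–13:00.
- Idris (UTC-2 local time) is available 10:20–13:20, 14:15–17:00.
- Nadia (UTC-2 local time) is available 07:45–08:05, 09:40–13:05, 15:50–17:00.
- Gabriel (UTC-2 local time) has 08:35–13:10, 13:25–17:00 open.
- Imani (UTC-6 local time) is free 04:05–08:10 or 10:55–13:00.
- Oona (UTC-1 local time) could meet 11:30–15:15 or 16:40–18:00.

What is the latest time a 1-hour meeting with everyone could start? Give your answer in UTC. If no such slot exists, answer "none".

18:00

Ben in UTC: 10:30-19:00 (add 2h to convert from UTC-2).
Jonas in UTC: 11:40-17:05, 18:00-19:00 (add 6h to convert from UTC-6).
Idris in UTC: 12:20-15:20, 16:15-19:00 (add 2h to convert from UTC-2).
Nadia in UTC: 09:45-10:05, 11:40-15:05, 17:50-19:00 (add 2h to convert from UTC-2).
Gabriel in UTC: 10:35-15:10, 15:25-19:00 (add 2h to convert from UTC-2).
Imani in UTC: 10:05-14:10, 16:55-19:00 (add 6h to convert from UTC-6).
Oona in UTC: 12:30-16:15, 17:40-19:00 (add 1h to convert from UTC-1).
Ben ∩ Jonas: 11:40-17:05, 18:00-19:00.
Ben ∩ Jonas ∩ Idris: 12:20-15:20, 16:15-17:05, 18:00-19:00.
Ben ∩ Jonas ∩ Idris ∩ Nadia: 12:20-15:05, 18:00-19:00.
Ben ∩ Jonas ∩ Idris ∩ Nadia ∩ Gabriel: 12:20-15:05, 18:00-19:00.
Ben ∩ Jonas ∩ Idris ∩ Nadia ∩ Gabriel ∩ Imani: 12:20-14:10, 18:00-19:00.
Ben ∩ Jonas ∩ Idris ∩ Nadia ∩ Gabriel ∩ Imani ∩ Oona: 12:30-14:10, 18:00-19:00.
The last common window of at least 60 minutes is 18:00-19:00; a 60-minute meeting can start as late as 18:00 and still end by 19:00.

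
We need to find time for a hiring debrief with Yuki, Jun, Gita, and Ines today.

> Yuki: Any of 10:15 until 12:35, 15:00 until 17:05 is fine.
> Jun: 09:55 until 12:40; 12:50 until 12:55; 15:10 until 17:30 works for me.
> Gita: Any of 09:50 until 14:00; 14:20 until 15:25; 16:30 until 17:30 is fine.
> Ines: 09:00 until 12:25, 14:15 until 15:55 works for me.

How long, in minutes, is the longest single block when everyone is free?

130

Yuki ∩ Jun: 10:15-12:35, 15:10-17:05.
Yuki ∩ Jun ∩ Gita: 10:15-12:35, 15:10-15:25, 16:30-17:05.
Yuki ∩ Jun ∩ Gita ∩ Ines: 10:15-12:25, 15:10-15:25.
The longest is 10:15-12:25 at 130 minutes.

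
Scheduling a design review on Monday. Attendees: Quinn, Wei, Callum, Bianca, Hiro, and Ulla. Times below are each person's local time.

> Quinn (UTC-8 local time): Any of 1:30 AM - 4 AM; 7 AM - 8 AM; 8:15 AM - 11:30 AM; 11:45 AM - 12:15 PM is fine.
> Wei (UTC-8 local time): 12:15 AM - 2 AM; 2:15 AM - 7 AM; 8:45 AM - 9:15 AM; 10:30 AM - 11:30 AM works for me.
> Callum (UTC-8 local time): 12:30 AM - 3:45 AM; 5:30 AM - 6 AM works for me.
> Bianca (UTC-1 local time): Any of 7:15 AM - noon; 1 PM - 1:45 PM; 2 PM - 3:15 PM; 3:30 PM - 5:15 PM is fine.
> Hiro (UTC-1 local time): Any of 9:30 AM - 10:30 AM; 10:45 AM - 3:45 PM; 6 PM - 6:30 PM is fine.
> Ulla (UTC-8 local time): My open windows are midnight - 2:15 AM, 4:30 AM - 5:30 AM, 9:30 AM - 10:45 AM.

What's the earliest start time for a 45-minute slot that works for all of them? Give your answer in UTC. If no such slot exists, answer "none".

Quinn in UTC: 09:30-12:00, 15:00-16:00, 16:15-19:30, 19:45-20:15 (add 8h to convert from UTC-8).
Wei in UTC: 08:15-10:00, 10:15-15:00, 16:45-17:15, 18:30-19:30 (add 8h to convert from UTC-8).
Callum in UTC: 08:30-11:45, 13:30-14:00 (add 8h to convert from UTC-8).
Bianca in UTC: 08:15-13:00, 14:00-14:45, 15:00-16:15, 16:30-18:15 (add 1h to convert from UTC-1).
Hiro in UTC: 10:30-11:30, 11:45-16:45, 19:00-19:30 (add 1h to convert from UTC-1).
Ulla in UTC: 08:00-10:15, 12:30-13:30, 17:30-18:45 (add 8h to convert from UTC-8).
Quinn ∩ Wei: 09:30-10:00, 10:15-12:00, 16:45-17:15, 18:30-19:30.
Quinn ∩ Wei ∩ Callum: 09:30-10:00, 10:15-11:45.
Quinn ∩ Wei ∩ Callum ∩ Bianca: 09:30-10:00, 10:15-11:45.
Quinn ∩ Wei ∩ Callum ∩ Bianca ∩ Hiro: 10:30-11:30.
Quinn ∩ Wei ∩ Callum ∩ Bianca ∩ Hiro ∩ Ulla: ∅.
There is no time when everyone is free.
No common window is at least 45 minutes long.

none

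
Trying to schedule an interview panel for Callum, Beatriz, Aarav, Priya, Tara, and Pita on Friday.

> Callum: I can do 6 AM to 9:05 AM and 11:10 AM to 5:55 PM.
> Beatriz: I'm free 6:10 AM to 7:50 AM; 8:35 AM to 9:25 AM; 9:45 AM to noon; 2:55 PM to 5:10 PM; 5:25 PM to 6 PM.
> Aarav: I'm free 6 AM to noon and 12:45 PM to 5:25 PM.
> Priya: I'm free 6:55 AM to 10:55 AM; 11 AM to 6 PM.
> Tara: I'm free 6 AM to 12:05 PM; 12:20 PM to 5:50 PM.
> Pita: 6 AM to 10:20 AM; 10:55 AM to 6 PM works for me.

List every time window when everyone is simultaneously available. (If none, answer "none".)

06:55-07:50, 08:35-09:05, 11:10-12:00, 14:55-17:10

Callum ∩ Beatriz: 06:10-07:50, 08:35-09:05, 11:10-12:00, 14:55-17:10, 17:25-17:55.
Callum ∩ Beatriz ∩ Aarav: 06:10-07:50, 08:35-09:05, 11:10-12:00, 14:55-17:10.
Callum ∩ Beatriz ∩ Aarav ∩ Priya: 06:55-07:50, 08:35-09:05, 11:10-12:00, 14:55-17:10.
Callum ∩ Beatriz ∩ Aarav ∩ Priya ∩ Tara: 06:55-07:50, 08:35-09:05, 11:10-12:00, 14:55-17:10.
Callum ∩ Beatriz ∩ Aarav ∩ Priya ∩ Tara ∩ Pita: 06:55-07:50, 08:35-09:05, 11:10-12:00, 14:55-17:10.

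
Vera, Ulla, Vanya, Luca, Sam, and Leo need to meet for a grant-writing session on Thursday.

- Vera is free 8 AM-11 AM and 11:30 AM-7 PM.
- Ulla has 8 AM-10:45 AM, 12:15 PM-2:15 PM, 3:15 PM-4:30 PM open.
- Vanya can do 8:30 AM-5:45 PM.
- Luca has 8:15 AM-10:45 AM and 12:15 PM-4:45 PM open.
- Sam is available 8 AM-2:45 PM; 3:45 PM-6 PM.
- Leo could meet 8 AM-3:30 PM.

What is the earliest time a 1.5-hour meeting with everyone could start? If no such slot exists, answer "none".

Vera ∩ Ulla: 08:00-10:45, 12:15-14:15, 15:15-16:30.
Vera ∩ Ulla ∩ Vanya: 08:30-10:45, 12:15-14:15, 15:15-16:30.
Vera ∩ Ulla ∩ Vanya ∩ Luca: 08:30-10:45, 12:15-14:15, 15:15-16:30.
Vera ∩ Ulla ∩ Vanya ∩ Luca ∩ Sam: 08:30-10:45, 12:15-14:15, 15:45-16:30.
Vera ∩ Ulla ∩ Vanya ∩ Luca ∩ Sam ∩ Leo: 08:30-10:45, 12:15-14:15.
The first common window of at least 90 minutes is 08:30-10:45, so the earliest start is 08:30.

08:30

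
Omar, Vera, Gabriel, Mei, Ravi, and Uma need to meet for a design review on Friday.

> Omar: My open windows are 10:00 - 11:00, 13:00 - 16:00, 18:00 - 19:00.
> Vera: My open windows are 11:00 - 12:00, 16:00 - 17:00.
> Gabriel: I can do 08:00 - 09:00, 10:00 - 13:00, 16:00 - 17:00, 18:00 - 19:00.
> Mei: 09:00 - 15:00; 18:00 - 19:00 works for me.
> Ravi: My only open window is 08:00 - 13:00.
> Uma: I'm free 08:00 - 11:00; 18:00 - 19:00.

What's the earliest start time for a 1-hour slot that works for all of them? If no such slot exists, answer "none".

none

Omar ∩ Vera: ∅.
Omar ∩ Vera ∩ Gabriel: ∅.
Omar ∩ Vera ∩ Gabriel ∩ Mei: ∅.
Omar ∩ Vera ∩ Gabriel ∩ Mei ∩ Ravi: ∅.
Omar ∩ Vera ∩ Gabriel ∩ Mei ∩ Ravi ∩ Uma: ∅.
There is no time when everyone is free.
No common window is at least 60 minutes long.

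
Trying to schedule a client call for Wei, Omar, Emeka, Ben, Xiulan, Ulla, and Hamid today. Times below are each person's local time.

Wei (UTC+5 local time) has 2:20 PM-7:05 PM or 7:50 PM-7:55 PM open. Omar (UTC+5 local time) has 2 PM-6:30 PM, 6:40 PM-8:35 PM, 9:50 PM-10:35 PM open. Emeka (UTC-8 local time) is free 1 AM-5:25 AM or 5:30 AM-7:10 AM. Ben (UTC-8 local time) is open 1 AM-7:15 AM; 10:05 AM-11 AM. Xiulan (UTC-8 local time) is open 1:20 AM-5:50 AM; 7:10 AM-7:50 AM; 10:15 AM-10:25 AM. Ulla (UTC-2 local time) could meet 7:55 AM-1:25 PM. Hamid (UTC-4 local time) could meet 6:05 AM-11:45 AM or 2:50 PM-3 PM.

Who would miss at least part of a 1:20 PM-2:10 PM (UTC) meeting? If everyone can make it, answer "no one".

Wei in UTC: 09:20-14:05, 14:50-14:55 (subtract 5h to convert from UTC+5).
Omar in UTC: 09:00-13:30, 13:40-15:35, 16:50-17:35 (subtract 5h to convert from UTC+5).
Emeka in UTC: 09:00-13:25, 13:30-15:10 (add 8h to convert from UTC-8).
Ben in UTC: 09:00-15:15, 18:05-19:00 (add 8h to convert from UTC-8).
Xiulan in UTC: 09:20-13:50, 15:10-15:50, 18:15-18:25 (add 8h to convert from UTC-8).
Ulla in UTC: 09:55-15:25 (add 2h to convert from UTC-2).
Hamid in UTC: 10:05-15:45, 18:50-19:00 (add 4h to convert from UTC-4).
Wei: not fully free for 13:20-14:10. Omar: not fully free for 13:20-14:10. Emeka: not fully free for 13:20-14:10. Ben: free for 13:20-14:10. Xiulan: not fully free for 13:20-14:10. Ulla: free for 13:20-14:10. Hamid: free for 13:20-14:10.

Emeka, Omar, Wei, Xiulan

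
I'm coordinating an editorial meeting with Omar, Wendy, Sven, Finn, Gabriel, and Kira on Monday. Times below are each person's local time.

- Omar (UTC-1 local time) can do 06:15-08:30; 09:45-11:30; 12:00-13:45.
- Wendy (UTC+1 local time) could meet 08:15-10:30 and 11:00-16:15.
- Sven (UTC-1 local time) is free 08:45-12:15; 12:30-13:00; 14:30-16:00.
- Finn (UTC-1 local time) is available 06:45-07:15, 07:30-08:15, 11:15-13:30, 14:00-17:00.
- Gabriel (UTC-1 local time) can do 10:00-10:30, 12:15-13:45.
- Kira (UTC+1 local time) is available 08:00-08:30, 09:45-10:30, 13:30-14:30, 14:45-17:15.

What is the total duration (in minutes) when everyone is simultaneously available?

15

Omar in UTC: 07:15-09:30, 10:45-12:30, 13:00-14:45 (add 1h to convert from UTC-1).
Wendy in UTC: 07:15-09:30, 10:00-15:15 (subtract 1h to convert from UTC+1).
Sven in UTC: 09:45-13:15, 13:30-14:00, 15:30-17:00 (add 1h to convert from UTC-1).
Finn in UTC: 07:45-08:15, 08:30-09:15, 12:15-14:30, 15:00-18:00 (add 1h to convert from UTC-1).
Gabriel in UTC: 11:00-11:30, 13:15-14:45 (add 1h to convert from UTC-1).
Kira in UTC: 07:00-07:30, 08:45-09:30, 12:30-13:30, 13:45-16:15 (subtract 1h to convert from UTC+1).
Omar ∩ Wendy: 07:15-09:30, 10:45-12:30, 13:00-14:45.
Omar ∩ Wendy ∩ Sven: 10:45-12:30, 13:00-13:15, 13:30-14:00.
Omar ∩ Wendy ∩ Sven ∩ Finn: 12:15-12:30, 13:00-13:15, 13:30-14:00.
Omar ∩ Wendy ∩ Sven ∩ Finn ∩ Gabriel: 13:30-14:00.
Omar ∩ Wendy ∩ Sven ∩ Finn ∩ Gabriel ∩ Kira: 13:45-14:00.
That's a single block of 15 minutes.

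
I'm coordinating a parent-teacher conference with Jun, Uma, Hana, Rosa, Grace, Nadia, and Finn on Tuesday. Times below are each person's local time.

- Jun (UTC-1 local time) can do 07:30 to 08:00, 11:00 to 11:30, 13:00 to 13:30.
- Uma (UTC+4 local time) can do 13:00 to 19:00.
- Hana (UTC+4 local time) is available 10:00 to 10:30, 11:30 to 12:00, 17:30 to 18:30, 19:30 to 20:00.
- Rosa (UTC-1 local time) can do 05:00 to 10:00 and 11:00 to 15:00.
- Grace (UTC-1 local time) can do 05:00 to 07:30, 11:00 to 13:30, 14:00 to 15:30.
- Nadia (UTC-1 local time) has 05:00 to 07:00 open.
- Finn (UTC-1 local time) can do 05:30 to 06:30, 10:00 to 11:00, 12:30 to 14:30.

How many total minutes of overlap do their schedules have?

Jun in UTC: 08:30-09:00, 12:00-12:30, 14:00-14:30 (add 1h to convert from UTC-1).
Uma in UTC: 09:00-15:00 (subtract 4h to convert from UTC+4).
Hana in UTC: 06:00-06:30, 07:30-08:00, 13:30-14:30, 15:30-16:00 (subtract 4h to convert from UTC+4).
Rosa in UTC: 06:00-11:00, 12:00-16:00 (add 1h to convert from UTC-1).
Grace in UTC: 06:00-08:30, 12:00-14:30, 15:00-16:30 (add 1h to convert from UTC-1).
Nadia in UTC: 06:00-08:00 (add 1h to convert from UTC-1).
Finn in UTC: 06:30-07:30, 11:00-12:00, 13:30-15:30 (add 1h to convert from UTC-1).
Jun ∩ Uma: 12:00-12:30, 14:00-14:30.
Jun ∩ Uma ∩ Hana: 14:00-14:30.
Jun ∩ Uma ∩ Hana ∩ Rosa: 14:00-14:30.
Jun ∩ Uma ∩ Hana ∩ Rosa ∩ Grace: 14:00-14:30.
Jun ∩ Uma ∩ Hana ∩ Rosa ∩ Grace ∩ Nadia: ∅.
Jun ∩ Uma ∩ Hana ∩ Rosa ∩ Grace ∩ Nadia ∩ Finn: ∅.
There is no time when everyone is free.
There is no common window, so the total is 0 minutes.

0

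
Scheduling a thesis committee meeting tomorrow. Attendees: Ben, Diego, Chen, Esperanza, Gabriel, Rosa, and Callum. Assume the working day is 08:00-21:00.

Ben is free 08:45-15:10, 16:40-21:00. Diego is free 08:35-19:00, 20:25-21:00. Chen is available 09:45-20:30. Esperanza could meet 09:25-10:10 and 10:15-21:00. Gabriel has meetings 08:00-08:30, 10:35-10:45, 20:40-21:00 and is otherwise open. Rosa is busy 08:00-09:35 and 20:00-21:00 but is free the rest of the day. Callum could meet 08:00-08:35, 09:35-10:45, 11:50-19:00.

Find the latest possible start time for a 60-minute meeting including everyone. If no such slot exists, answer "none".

Ben free: 08:45-15:10, 16:40-21:00.
Diego free: 08:35-19:00, 20:25-21:00.
Chen free: 09:45-20:30.
Esperanza free: 09:25-10:10, 10:15-21:00.
Gabriel free: 08:30-10:35, 10:45-20:40 (invert busy blocks within the working day).
Rosa free: 09:35-20:00 (invert busy blocks within the working day).
Callum free: 08:00-08:35, 09:35-10:45, 11:50-19:00.
Ben ∩ Diego: 08:45-15:10, 16:40-19:00, 20:25-21:00.
Ben ∩ Diego ∩ Chen: 09:45-15:10, 16:40-19:00, 20:25-20:30.
Ben ∩ Diego ∩ Chen ∩ Esperanza: 09:45-10:10, 10:15-15:10, 16:40-19:00, 20:25-20:30.
Ben ∩ Diego ∩ Chen ∩ Esperanza ∩ Gabriel: 09:45-10:10, 10:15-10:35, 10:45-15:10, 16:40-19:00, 20:25-20:30.
Ben ∩ Diego ∩ Chen ∩ Esperanza ∩ Gabriel ∩ Rosa: 09:45-10:10, 10:15-10:35, 10:45-15:10, 16:40-19:00.
Ben ∩ Diego ∩ Chen ∩ Esperanza ∩ Gabriel ∩ Rosa ∩ Callum: 09:45-10:10, 10:15-10:35, 11:50-15:10, 16:40-19:00.
The last common window of at least 60 minutes is 16:40-19:00; a 60-minute meeting can start as late as 18:00 and still end by 19:00.

18:00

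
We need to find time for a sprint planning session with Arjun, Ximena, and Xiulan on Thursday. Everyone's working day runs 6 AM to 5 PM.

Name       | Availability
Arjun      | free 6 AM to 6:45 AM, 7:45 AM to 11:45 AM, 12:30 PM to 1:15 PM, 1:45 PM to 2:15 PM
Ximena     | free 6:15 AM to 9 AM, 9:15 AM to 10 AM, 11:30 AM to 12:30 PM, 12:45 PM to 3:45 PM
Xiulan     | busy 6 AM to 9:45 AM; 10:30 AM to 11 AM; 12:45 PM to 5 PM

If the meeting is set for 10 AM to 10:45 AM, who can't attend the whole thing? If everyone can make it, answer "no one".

Ximena, Xiulan

Arjun free: 06:00-06:45, 07:45-11:45, 12:30-13:15, 13:45-14:15.
Ximena free: 06:15-09:00, 09:15-10:00, 11:30-12:30, 12:45-15:45.
Xiulan free: 09:45-10:30, 11:00-12:45 (invert busy blocks within the working day).
Arjun: free for 10:00-10:45. Ximena: not fully free for 10:00-10:45. Xiulan: not fully free for 10:00-10:45.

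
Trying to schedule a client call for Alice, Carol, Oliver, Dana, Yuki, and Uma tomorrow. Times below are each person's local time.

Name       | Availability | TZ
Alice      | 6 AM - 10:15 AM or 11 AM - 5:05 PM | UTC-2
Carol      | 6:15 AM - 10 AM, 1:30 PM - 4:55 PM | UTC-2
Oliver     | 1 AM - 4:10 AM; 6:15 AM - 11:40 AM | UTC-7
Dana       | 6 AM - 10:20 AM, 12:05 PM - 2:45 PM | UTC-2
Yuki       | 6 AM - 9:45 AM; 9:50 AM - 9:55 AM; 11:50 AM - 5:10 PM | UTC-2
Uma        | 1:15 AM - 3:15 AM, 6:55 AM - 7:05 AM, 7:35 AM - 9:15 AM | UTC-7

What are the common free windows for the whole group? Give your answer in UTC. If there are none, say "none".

Alice in UTC: 08:00-12:15, 13:00-19:05 (add 2h to convert from UTC-2).
Carol in UTC: 08:15-12:00, 15:30-18:55 (add 2h to convert from UTC-2).
Oliver in UTC: 08:00-11:10, 13:15-18:40 (add 7h to convert from UTC-7).
Dana in UTC: 08:00-12:20, 14:05-16:45 (add 2h to convert from UTC-2).
Yuki in UTC: 08:00-11:45, 11:50-11:55, 13:50-19:10 (add 2h to convert from UTC-2).
Uma in UTC: 08:15-10:15, 13:55-14:05, 14:35-16:15 (add 7h to convert from UTC-7).
Alice ∩ Carol: 08:15-12:00, 15:30-18:55.
Alice ∩ Carol ∩ Oliver: 08:15-11:10, 15:30-18:40.
Alice ∩ Carol ∩ Oliver ∩ Dana: 08:15-11:10, 15:30-16:45.
Alice ∩ Carol ∩ Oliver ∩ Dana ∩ Yuki: 08:15-11:10, 15:30-16:45.
Alice ∩ Carol ∩ Oliver ∩ Dana ∩ Yuki ∩ Uma: 08:15-10:15, 15:30-16:15.

08:15-10:15, 15:30-16:15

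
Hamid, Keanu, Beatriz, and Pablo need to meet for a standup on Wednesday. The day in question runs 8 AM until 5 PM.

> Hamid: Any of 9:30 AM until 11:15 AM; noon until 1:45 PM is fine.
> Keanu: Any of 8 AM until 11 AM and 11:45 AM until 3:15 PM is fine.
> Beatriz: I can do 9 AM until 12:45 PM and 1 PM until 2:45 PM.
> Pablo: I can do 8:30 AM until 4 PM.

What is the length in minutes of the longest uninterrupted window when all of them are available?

90

Hamid ∩ Keanu: 09:30-11:00, 12:00-13:45.
Hamid ∩ Keanu ∩ Beatriz: 09:30-11:00, 12:00-12:45, 13:00-13:45.
Hamid ∩ Keanu ∩ Beatriz ∩ Pablo: 09:30-11:00, 12:00-12:45, 13:00-13:45.
The longest is 09:30-11:00 at 90 minutes.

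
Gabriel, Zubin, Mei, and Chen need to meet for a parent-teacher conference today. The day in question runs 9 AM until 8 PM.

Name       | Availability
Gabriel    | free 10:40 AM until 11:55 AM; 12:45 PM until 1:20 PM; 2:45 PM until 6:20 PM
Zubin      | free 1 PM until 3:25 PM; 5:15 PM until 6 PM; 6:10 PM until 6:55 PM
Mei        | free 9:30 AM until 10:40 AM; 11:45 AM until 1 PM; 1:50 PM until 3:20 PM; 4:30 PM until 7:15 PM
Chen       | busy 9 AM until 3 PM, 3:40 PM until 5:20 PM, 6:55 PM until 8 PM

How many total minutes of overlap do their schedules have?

Gabriel free: 10:40-11:55, 12:45-13:20, 14:45-18:20.
Zubin free: 13:00-15:25, 17:15-18:00, 18:10-18:55.
Mei free: 09:30-10:40, 11:45-13:00, 13:50-15:20, 16:30-19:15.
Chen free: 15:00-15:40, 17:20-18:55 (invert busy blocks within the working day).
Gabriel ∩ Zubin: 13:00-13:20, 14:45-15:25, 17:15-18:00, 18:10-18:20.
Gabriel ∩ Zubin ∩ Mei: 14:45-15:20, 17:15-18:00, 18:10-18:20.
Gabriel ∩ Zubin ∩ Mei ∩ Chen: 15:00-15:20, 17:20-18:00, 18:10-18:20.
Summing the common windows: 20 + 40 + 10 = 70 minutes.

70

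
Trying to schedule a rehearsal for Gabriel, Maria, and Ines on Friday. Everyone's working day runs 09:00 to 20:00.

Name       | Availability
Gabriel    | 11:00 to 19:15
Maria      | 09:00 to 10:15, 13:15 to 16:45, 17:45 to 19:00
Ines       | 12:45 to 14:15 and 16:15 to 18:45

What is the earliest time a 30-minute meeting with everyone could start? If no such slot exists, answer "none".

Gabriel ∩ Maria: 13:15-16:45, 17:45-19:00.
Gabriel ∩ Maria ∩ Ines: 13:15-14:15, 16:15-16:45, 17:45-18:45.
The first common window of at least 30 minutes is 13:15-14:15, so the earliest start is 13:15.

13:15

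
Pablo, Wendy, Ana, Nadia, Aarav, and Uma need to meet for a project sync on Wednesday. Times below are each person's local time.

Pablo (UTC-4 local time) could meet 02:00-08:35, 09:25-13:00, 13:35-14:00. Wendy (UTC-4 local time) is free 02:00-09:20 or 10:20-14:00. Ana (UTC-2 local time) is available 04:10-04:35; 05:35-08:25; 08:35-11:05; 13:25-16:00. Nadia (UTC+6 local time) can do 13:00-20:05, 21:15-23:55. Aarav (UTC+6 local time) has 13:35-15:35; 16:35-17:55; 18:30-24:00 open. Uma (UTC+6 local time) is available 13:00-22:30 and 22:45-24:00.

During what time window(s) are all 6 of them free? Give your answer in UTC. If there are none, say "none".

Pablo in UTC: 06:00-12:35, 13:25-17:00, 17:35-18:00 (add 4h to convert from UTC-4).
Wendy in UTC: 06:00-13:20, 14:20-18:00 (add 4h to convert from UTC-4).
Ana in UTC: 06:10-06:35, 07:35-10:25, 10:35-13:05, 15:25-18:00 (add 2h to convert from UTC-2).
Nadia in UTC: 07:00-14:05, 15:15-17:55 (subtract 6h to convert from UTC+6).
Aarav in UTC: 07:35-09:35, 10:35-11:55, 12:30-18:00 (subtract 6h to convert from UTC+6).
Uma in UTC: 07:00-16:30, 16:45-18:00 (subtract 6h to convert from UTC+6).
Pablo ∩ Wendy: 06:00-12:35, 14:20-17:00, 17:35-18:00.
Pablo ∩ Wendy ∩ Ana: 06:10-06:35, 07:35-10:25, 10:35-12:35, 15:25-17:00, 17:35-18:00.
Pablo ∩ Wendy ∩ Ana ∩ Nadia: 07:35-10:25, 10:35-12:35, 15:25-17:00, 17:35-17:55.
Pablo ∩ Wendy ∩ Ana ∩ Nadia ∩ Aarav: 07:35-09:35, 10:35-11:55, 12:30-12:35, 15:25-17:00, 17:35-17:55.
Pablo ∩ Wendy ∩ Ana ∩ Nadia ∩ Aarav ∩ Uma: 07:35-09:35, 10:35-11:55, 12:30-12:35, 15:25-16:30, 16:45-17:00, 17:35-17:55.

07:35-09:35, 10:35-11:55, 12:30-12:35, 15:25-16:30, 16:45-17:00, 17:35-17:55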